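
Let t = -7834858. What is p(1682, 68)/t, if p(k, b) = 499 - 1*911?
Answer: 206/3917429 ≈ 5.2585e-5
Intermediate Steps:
p(k, b) = -412 (p(k, b) = 499 - 911 = -412)
p(1682, 68)/t = -412/(-7834858) = -412*(-1/7834858) = 206/3917429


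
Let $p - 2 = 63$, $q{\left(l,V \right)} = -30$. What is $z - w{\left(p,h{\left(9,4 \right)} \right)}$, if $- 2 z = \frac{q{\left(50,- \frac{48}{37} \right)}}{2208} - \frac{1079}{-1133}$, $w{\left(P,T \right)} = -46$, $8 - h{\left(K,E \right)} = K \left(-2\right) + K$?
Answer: $\frac{37967441}{833888} \approx 45.531$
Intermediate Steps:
$h{\left(K,E \right)} = 8 + K$ ($h{\left(K,E \right)} = 8 - \left(K \left(-2\right) + K\right) = 8 - \left(- 2 K + K\right) = 8 - - K = 8 + K$)
$p = 65$ ($p = 2 + 63 = 65$)
$z = - \frac{391407}{833888}$ ($z = - \frac{- \frac{30}{2208} - \frac{1079}{-1133}}{2} = - \frac{\left(-30\right) \frac{1}{2208} - - \frac{1079}{1133}}{2} = - \frac{- \frac{5}{368} + \frac{1079}{1133}}{2} = \left(- \frac{1}{2}\right) \frac{391407}{416944} = - \frac{391407}{833888} \approx -0.46938$)
$z - w{\left(p,h{\left(9,4 \right)} \right)} = - \frac{391407}{833888} - -46 = - \frac{391407}{833888} + 46 = \frac{37967441}{833888}$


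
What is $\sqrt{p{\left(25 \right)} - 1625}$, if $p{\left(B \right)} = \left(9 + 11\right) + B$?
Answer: $2 i \sqrt{395} \approx 39.749 i$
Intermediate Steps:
$p{\left(B \right)} = 20 + B$
$\sqrt{p{\left(25 \right)} - 1625} = \sqrt{\left(20 + 25\right) - 1625} = \sqrt{45 - 1625} = \sqrt{-1580} = 2 i \sqrt{395}$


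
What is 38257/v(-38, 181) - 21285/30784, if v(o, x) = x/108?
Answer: 127188124119/5571904 ≈ 22827.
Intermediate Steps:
v(o, x) = x/108 (v(o, x) = x*(1/108) = x/108)
38257/v(-38, 181) - 21285/30784 = 38257/(((1/108)*181)) - 21285/30784 = 38257/(181/108) - 21285*1/30784 = 38257*(108/181) - 21285/30784 = 4131756/181 - 21285/30784 = 127188124119/5571904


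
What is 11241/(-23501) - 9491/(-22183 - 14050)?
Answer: -184247162/851511733 ≈ -0.21638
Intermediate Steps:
11241/(-23501) - 9491/(-22183 - 14050) = 11241*(-1/23501) - 9491/(-36233) = -11241/23501 - 9491*(-1/36233) = -11241/23501 + 9491/36233 = -184247162/851511733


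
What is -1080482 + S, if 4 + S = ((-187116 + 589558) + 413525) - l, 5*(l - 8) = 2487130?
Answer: -761953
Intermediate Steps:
l = 497434 (l = 8 + (⅕)*2487130 = 8 + 497426 = 497434)
S = 318529 (S = -4 + (((-187116 + 589558) + 413525) - 1*497434) = -4 + ((402442 + 413525) - 497434) = -4 + (815967 - 497434) = -4 + 318533 = 318529)
-1080482 + S = -1080482 + 318529 = -761953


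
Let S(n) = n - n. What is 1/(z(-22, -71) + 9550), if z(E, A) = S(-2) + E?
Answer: 1/9528 ≈ 0.00010495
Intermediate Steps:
S(n) = 0
z(E, A) = E (z(E, A) = 0 + E = E)
1/(z(-22, -71) + 9550) = 1/(-22 + 9550) = 1/9528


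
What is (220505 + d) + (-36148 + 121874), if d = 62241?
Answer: 368472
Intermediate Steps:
(220505 + d) + (-36148 + 121874) = (220505 + 62241) + (-36148 + 121874) = 282746 + 85726 = 368472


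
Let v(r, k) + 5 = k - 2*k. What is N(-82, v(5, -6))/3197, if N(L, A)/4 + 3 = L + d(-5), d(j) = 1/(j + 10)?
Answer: -1696/15985 ≈ -0.10610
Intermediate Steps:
d(j) = 1/(10 + j)
v(r, k) = -5 - k (v(r, k) = -5 + (k - 2*k) = -5 - k)
N(L, A) = -56/5 + 4*L (N(L, A) = -12 + 4*(L + 1/(10 - 5)) = -12 + 4*(L + 1/5) = -12 + 4*(L + ⅕) = -12 + 4*(⅕ + L) = -12 + (⅘ + 4*L) = -56/5 + 4*L)
N(-82, v(5, -6))/3197 = (-56/5 + 4*(-82))/3197 = (-56/5 - 328)*(1/3197) = -1696/5*1/3197 = -1696/15985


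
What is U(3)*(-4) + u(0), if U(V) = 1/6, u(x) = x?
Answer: -2/3 ≈ -0.66667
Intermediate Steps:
U(V) = 1/6
U(3)*(-4) + u(0) = (1/6)*(-4) + 0 = -2/3 + 0 = -2/3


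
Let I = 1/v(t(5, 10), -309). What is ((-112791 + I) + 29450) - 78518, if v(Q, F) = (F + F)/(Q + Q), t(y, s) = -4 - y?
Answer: -16671474/103 ≈ -1.6186e+5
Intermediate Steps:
v(Q, F) = F/Q (v(Q, F) = (2*F)/((2*Q)) = (2*F)*(1/(2*Q)) = F/Q)
I = 3/103 (I = 1/(-309/(-4 - 1*5)) = 1/(-309/(-4 - 5)) = 1/(-309/(-9)) = 1/(-309*(-⅑)) = 1/(103/3) = 3/103 ≈ 0.029126)
((-112791 + I) + 29450) - 78518 = ((-112791 + 3/103) + 29450) - 78518 = (-11617470/103 + 29450) - 78518 = -8584120/103 - 78518 = -16671474/103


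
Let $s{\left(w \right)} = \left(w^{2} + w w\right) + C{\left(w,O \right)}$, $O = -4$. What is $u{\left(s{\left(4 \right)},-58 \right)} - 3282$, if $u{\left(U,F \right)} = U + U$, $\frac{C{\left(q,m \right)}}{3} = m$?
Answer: $-3242$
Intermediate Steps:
$C{\left(q,m \right)} = 3 m$
$s{\left(w \right)} = -12 + 2 w^{2}$ ($s{\left(w \right)} = \left(w^{2} + w w\right) + 3 \left(-4\right) = \left(w^{2} + w^{2}\right) - 12 = 2 w^{2} - 12 = -12 + 2 w^{2}$)
$u{\left(U,F \right)} = 2 U$
$u{\left(s{\left(4 \right)},-58 \right)} - 3282 = 2 \left(-12 + 2 \cdot 4^{2}\right) - 3282 = 2 \left(-12 + 2 \cdot 16\right) - 3282 = 2 \left(-12 + 32\right) - 3282 = 2 \cdot 20 - 3282 = 40 - 3282 = -3242$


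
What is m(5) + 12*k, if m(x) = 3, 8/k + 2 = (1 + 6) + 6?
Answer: 129/11 ≈ 11.727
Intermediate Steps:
k = 8/11 (k = 8/(-2 + ((1 + 6) + 6)) = 8/(-2 + (7 + 6)) = 8/(-2 + 13) = 8/11 ≈ 0.72727)
m(5) + 12*k = 3 + 12*(8/11) = 3 + 96/11 = 129/11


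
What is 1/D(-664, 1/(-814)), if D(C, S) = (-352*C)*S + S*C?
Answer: -407/116532 ≈ -0.0034926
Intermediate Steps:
D(C, S) = -351*C*S (D(C, S) = -352*C*S + C*S = -351*C*S)
1/D(-664, 1/(-814)) = 1/(-351*(-664)/(-814)) = 1/(-351*(-664)*(-1/814)) = 1/(-116532/407) = -407/116532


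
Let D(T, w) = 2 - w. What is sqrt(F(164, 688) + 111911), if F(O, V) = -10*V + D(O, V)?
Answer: sqrt(104345) ≈ 323.02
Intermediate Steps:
F(O, V) = 2 - 11*V (F(O, V) = -10*V + (2 - V) = 2 - 11*V)
sqrt(F(164, 688) + 111911) = sqrt((2 - 11*688) + 111911) = sqrt((2 - 7568) + 111911) = sqrt(-7566 + 111911) = sqrt(104345)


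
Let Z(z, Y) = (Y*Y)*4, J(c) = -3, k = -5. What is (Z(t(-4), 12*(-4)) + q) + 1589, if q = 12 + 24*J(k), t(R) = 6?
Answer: 10745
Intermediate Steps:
q = -60 (q = 12 + 24*(-3) = 12 - 72 = -60)
Z(z, Y) = 4*Y² (Z(z, Y) = Y²*4 = 4*Y²)
(Z(t(-4), 12*(-4)) + q) + 1589 = (4*(12*(-4))² - 60) + 1589 = (4*(-48)² - 60) + 1589 = (4*2304 - 60) + 1589 = (9216 - 60) + 1589 = 9156 + 1589 = 10745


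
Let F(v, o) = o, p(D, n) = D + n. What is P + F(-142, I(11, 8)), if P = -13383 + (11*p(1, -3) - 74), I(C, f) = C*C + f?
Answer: -13350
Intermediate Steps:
I(C, f) = f + C² (I(C, f) = C² + f = f + C²)
P = -13479 (P = -13383 + (11*(1 - 3) - 74) = -13383 + (11*(-2) - 74) = -13383 + (-22 - 74) = -13383 - 96 = -13479)
P + F(-142, I(11, 8)) = -13479 + (8 + 11²) = -13479 + (8 + 121) = -13479 + 129 = -13350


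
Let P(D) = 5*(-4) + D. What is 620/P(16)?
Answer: -155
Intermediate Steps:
P(D) = -20 + D
620/P(16) = 620/(-20 + 16) = 620/(-4) = 620*(-¼) = -155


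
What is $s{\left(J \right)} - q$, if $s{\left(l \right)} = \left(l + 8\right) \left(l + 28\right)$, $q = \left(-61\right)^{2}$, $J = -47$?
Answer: $-2980$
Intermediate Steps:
$q = 3721$
$s{\left(l \right)} = \left(8 + l\right) \left(28 + l\right)$
$s{\left(J \right)} - q = \left(224 + \left(-47\right)^{2} + 36 \left(-47\right)\right) - 3721 = \left(224 + 2209 - 1692\right) - 3721 = 741 - 3721 = -2980$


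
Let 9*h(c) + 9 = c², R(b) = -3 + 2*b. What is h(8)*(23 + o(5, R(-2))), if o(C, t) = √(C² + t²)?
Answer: 1265/9 + 55*√74/9 ≈ 193.13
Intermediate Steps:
h(c) = -1 + c²/9
h(8)*(23 + o(5, R(-2))) = (-1 + (⅑)*8²)*(23 + √(5² + (-3 + 2*(-2))²)) = (-1 + (⅑)*64)*(23 + √(25 + (-3 - 4)²)) = (-1 + 64/9)*(23 + √(25 + (-7)²)) = 55*(23 + √(25 + 49))/9 = 55*(23 + √74)/9 = 1265/9 + 55*√74/9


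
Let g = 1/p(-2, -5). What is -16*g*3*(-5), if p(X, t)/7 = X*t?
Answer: 24/7 ≈ 3.4286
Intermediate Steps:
p(X, t) = 7*X*t (p(X, t) = 7*(X*t) = 7*X*t)
g = 1/70 (g = 1/(7*(-2)*(-5)) = 1/70 ≈ 0.014286)
-16*g*3*(-5) = -16*(1/70)*3*(-5) = -8*(-15)/35 = -1*(-24/7) = 24/7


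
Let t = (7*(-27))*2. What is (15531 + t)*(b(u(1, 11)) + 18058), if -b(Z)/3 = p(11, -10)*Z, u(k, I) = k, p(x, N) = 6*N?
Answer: 276360414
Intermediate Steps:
b(Z) = 180*Z (b(Z) = -3*6*(-10)*Z = -(-180)*Z = 180*Z)
t = -378 (t = -189*2 = -378)
(15531 + t)*(b(u(1, 11)) + 18058) = (15531 - 378)*(180*1 + 18058) = 15153*(180 + 18058) = 15153*18238 = 276360414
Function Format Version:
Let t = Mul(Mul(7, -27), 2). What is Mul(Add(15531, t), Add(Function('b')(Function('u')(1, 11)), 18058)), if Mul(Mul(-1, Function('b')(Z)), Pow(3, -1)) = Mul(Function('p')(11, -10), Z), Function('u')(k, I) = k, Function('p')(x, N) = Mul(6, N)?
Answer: 276360414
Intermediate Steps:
Function('b')(Z) = Mul(180, Z) (Function('b')(Z) = Mul(-3, Mul(Mul(6, -10), Z)) = Mul(-3, Mul(-60, Z)) = Mul(180, Z))
t = -378 (t = Mul(-189, 2) = -378)
Mul(Add(15531, t), Add(Function('b')(Function('u')(1, 11)), 18058)) = Mul(Add(15531, -378), Add(Mul(180, 1), 18058)) = Mul(15153, Add(180, 18058)) = Mul(15153, 18238) = 276360414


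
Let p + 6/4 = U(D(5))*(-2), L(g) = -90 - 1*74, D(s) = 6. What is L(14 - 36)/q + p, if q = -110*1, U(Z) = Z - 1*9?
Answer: 659/110 ≈ 5.9909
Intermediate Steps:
L(g) = -164 (L(g) = -90 - 74 = -164)
U(Z) = -9 + Z (U(Z) = Z - 9 = -9 + Z)
q = -110
p = 9/2 (p = -3/2 + (-9 + 6)*(-2) = -3/2 - 3*(-2) = -3/2 + 6 = 9/2 ≈ 4.5000)
L(14 - 36)/q + p = -164/(-110) + 9/2 = -164*(-1/110) + 9/2 = 82/55 + 9/2 = 659/110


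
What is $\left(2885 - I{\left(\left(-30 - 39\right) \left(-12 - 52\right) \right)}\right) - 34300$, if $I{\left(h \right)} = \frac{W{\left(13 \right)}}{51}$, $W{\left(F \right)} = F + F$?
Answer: $- \frac{1602191}{51} \approx -31416.0$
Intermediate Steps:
$W{\left(F \right)} = 2 F$
$I{\left(h \right)} = \frac{26}{51}$ ($I{\left(h \right)} = \frac{2 \cdot 13}{51} = 26 \cdot \frac{1}{51} = \frac{26}{51}$)
$\left(2885 - I{\left(\left(-30 - 39\right) \left(-12 - 52\right) \right)}\right) - 34300 = \left(2885 - \frac{26}{51}\right) - 34300 = \frac{147109}{51} - 34300 = - \frac{1602191}{51}$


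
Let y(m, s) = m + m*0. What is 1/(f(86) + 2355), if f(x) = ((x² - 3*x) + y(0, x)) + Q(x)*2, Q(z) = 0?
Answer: 1/9493 ≈ 0.00010534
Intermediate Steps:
y(m, s) = m (y(m, s) = m + 0 = m)
f(x) = x² - 3*x (f(x) = ((x² - 3*x) + 0) + 0*2 = (x² - 3*x) + 0 = x² - 3*x)
1/(f(86) + 2355) = 1/(86*(-3 + 86) + 2355) = 1/(86*83 + 2355) = 1/(7138 + 2355) = 1/9493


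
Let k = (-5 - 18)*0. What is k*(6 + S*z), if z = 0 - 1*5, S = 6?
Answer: 0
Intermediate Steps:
z = -5 (z = 0 - 5 = -5)
k = 0 (k = -23*0 = 0)
k*(6 + S*z) = 0*(6 + 6*(-5)) = 0*(6 - 30) = 0*(-24) = 0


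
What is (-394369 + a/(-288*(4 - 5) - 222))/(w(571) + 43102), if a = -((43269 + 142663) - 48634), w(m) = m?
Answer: -256526/28259 ≈ -9.0777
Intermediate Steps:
a = -137298 (a = -(185932 - 48634) = -1*137298 = -137298)
(-394369 + a/(-288*(4 - 5) - 222))/(w(571) + 43102) = (-394369 - 137298/(-288*(4 - 5) - 222))/(571 + 43102) = (-394369 - 137298/(-288*(-1) - 222))/43673 = (-394369 - 137298/(-72*(-4) - 222))*(1/43673) = (-394369 - 137298/(288 - 222))*(1/43673) = (-394369 - 137298/66)*(1/43673) = (-394369 - 137298*1/66)*(1/43673) = (-394369 - 22883/11)*(1/43673) = -4360942/11*1/43673 = -256526/28259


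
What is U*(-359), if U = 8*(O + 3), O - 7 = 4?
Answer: -40208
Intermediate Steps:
O = 11 (O = 7 + 4 = 11)
U = 112 (U = 8*(11 + 3) = 8*14 = 112)
U*(-359) = 112*(-359) = -40208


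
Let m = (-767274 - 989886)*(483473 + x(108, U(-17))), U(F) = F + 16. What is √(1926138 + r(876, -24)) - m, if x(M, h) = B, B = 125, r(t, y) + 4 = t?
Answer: 849759061680 + √1927010 ≈ 8.4976e+11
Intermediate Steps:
r(t, y) = -4 + t
U(F) = 16 + F
x(M, h) = 125
m = -849759061680 (m = (-767274 - 989886)*(483473 + 125) = -1757160*483598 = -849759061680)
√(1926138 + r(876, -24)) - m = √(1926138 + (-4 + 876)) - 1*(-849759061680) = √(1926138 + 872) + 849759061680 = √1927010 + 849759061680 = 849759061680 + √1927010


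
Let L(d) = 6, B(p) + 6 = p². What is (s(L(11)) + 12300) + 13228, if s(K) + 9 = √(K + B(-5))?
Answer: 25524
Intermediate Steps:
B(p) = -6 + p²
s(K) = -9 + √(19 + K) (s(K) = -9 + √(K + (-6 + (-5)²)) = -9 + √(K + (-6 + 25)) = -9 + √(K + 19) = -9 + √(19 + K))
(s(L(11)) + 12300) + 13228 = ((-9 + √(19 + 6)) + 12300) + 13228 = ((-9 + √25) + 12300) + 13228 = ((-9 + 5) + 12300) + 13228 = (-4 + 12300) + 13228 = 12296 + 13228 = 25524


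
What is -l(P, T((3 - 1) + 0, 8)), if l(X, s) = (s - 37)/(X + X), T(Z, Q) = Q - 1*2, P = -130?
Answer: -31/260 ≈ -0.11923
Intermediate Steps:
T(Z, Q) = -2 + Q (T(Z, Q) = Q - 2 = -2 + Q)
l(X, s) = (-37 + s)/(2*X) (l(X, s) = (-37 + s)/((2*X)) = (-37 + s)*(1/(2*X)) = (-37 + s)/(2*X))
-l(P, T((3 - 1) + 0, 8)) = -(-37 + (-2 + 8))/(2*(-130)) = -(-1)*(-37 + 6)/(2*130) = -(-1)*(-31)/(2*130) = -1*31/260 = -31/260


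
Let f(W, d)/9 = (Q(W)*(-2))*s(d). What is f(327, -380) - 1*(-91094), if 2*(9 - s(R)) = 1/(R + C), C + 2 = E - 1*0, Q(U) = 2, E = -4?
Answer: 17518601/193 ≈ 90770.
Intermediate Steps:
C = -6 (C = -2 + (-4 - 1*0) = -2 + (-4 + 0) = -2 - 4 = -6)
s(R) = 9 - 1/(2*(-6 + R)) (s(R) = 9 - 1/(2*(R - 6)) = 9 - 1/(2*(-6 + R)))
f(W, d) = -18*(-109 + 18*d)/(-6 + d) (f(W, d) = 9*((2*(-2))*((-109 + 18*d)/(2*(-6 + d)))) = 9*(-2*(-109 + 18*d)/(-6 + d)) = -18*(-109 + 18*d)/(-6 + d))
f(327, -380) - 1*(-91094) = 18*(109 - 18*(-380))/(-6 - 380) - 1*(-91094) = 18*(109 + 6840)/(-386) + 91094 = 18*(-1/386)*6949 + 91094 = -62541/193 + 91094 = 17518601/193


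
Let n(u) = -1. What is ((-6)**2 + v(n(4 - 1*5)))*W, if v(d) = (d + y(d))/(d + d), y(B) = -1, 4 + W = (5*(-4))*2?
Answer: -1628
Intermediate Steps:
W = -44 (W = -4 + (5*(-4))*2 = -4 - 20*2 = -4 - 40 = -44)
v(d) = (-1 + d)/(2*d) (v(d) = (d - 1)/(d + d) = (-1 + d)/((2*d)) = (-1 + d)*(1/(2*d)) = (-1 + d)/(2*d))
((-6)**2 + v(n(4 - 1*5)))*W = ((-6)**2 + (1/2)*(-1 - 1)/(-1))*(-44) = (36 + (1/2)*(-1)*(-2))*(-44) = (36 + 1)*(-44) = 37*(-44) = -1628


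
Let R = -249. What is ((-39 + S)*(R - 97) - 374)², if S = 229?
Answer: 4371060996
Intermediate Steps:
((-39 + S)*(R - 97) - 374)² = ((-39 + 229)*(-249 - 97) - 374)² = (190*(-346) - 374)² = (-65740 - 374)² = (-66114)² = 4371060996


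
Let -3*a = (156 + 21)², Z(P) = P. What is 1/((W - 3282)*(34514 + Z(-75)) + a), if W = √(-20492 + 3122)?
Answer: -37679747/4266157200886617 - 34439*I*√1930/4266157200886617 ≈ -8.8322e-9 - 3.5464e-10*I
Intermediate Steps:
W = 3*I*√1930 (W = √(-17370) = 3*I*√1930 ≈ 131.8*I)
a = -10443 (a = -(156 + 21)²/3 = -⅓*177² = -⅓*31329 = -10443)
1/((W - 3282)*(34514 + Z(-75)) + a) = 1/((3*I*√1930 - 3282)*(34514 - 75) - 10443) = 1/((-3282 + 3*I*√1930)*34439 - 10443) = 1/((-113028798 + 103317*I*√1930) - 10443) = 1/(-113039241 + 103317*I*√1930)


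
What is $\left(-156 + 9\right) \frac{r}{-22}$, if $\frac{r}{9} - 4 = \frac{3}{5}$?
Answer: $\frac{30429}{110} \approx 276.63$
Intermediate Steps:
$r = \frac{207}{5}$ ($r = 36 + 9 \cdot \frac{3}{5} = 36 + \frac{27}{5} = \frac{207}{5} \approx 41.4$)
$\left(-156 + 9\right) \frac{r}{-22} = \left(-156 + 9\right) \frac{1}{-22} \cdot \frac{207}{5} = - 147 \left(\left(- \frac{1}{22}\right) \frac{207}{5}\right) = \left(-147\right) \left(- \frac{207}{110}\right) = \frac{30429}{110}$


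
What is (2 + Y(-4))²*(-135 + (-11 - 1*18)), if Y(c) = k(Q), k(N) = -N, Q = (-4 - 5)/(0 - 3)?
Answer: -164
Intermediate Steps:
Q = 3 (Q = -9/(-3) = -9*(-⅓) = 3)
Y(c) = -3 (Y(c) = -1*3 = -3)
(2 + Y(-4))²*(-135 + (-11 - 1*18)) = (2 - 3)²*(-135 + (-11 - 1*18)) = (-1)²*(-135 + (-11 - 18)) = 1*(-135 - 29) = 1*(-164) = -164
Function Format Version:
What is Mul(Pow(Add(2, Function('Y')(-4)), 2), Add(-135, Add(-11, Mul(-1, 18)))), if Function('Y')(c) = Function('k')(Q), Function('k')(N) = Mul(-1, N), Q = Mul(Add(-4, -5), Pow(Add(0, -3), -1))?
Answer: -164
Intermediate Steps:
Q = 3 (Q = Mul(-9, Pow(-3, -1)) = Mul(-9, Rational(-1, 3)) = 3)
Function('Y')(c) = -3 (Function('Y')(c) = Mul(-1, 3) = -3)
Mul(Pow(Add(2, Function('Y')(-4)), 2), Add(-135, Add(-11, Mul(-1, 18)))) = Mul(Pow(Add(2, -3), 2), Add(-135, Add(-11, Mul(-1, 18)))) = Mul(Pow(-1, 2), Add(-135, Add(-11, -18))) = Mul(1, Add(-135, -29)) = Mul(1, -164) = -164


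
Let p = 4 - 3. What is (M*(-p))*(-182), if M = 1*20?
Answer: 3640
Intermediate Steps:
p = 1
M = 20
(M*(-p))*(-182) = (20*(-1*1))*(-182) = (20*(-1))*(-182) = -20*(-182) = 3640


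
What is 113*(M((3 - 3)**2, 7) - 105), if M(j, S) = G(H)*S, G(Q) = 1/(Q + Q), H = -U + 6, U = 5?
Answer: -22939/2 ≈ -11470.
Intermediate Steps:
H = 1 (H = -1*5 + 6 = -5 + 6 = 1)
G(Q) = 1/(2*Q)
M(j, S) = S/2 (M(j, S) = ((1/2)/1)*S = ((1/2)*1)*S = S/2)
113*(M((3 - 3)**2, 7) - 105) = 113*((1/2)*7 - 105) = 113*(7/2 - 105) = 113*(-203/2) = -22939/2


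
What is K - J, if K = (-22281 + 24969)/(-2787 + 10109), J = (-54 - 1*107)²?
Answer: -13556491/523 ≈ -25921.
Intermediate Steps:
J = 25921 (J = (-54 - 107)² = (-161)² = 25921)
K = 192/523 (K = 2688/7322 = 2688*(1/7322) = 192/523 ≈ 0.36711)
K - J = 192/523 - 1*25921 = 192/523 - 25921 = -13556491/523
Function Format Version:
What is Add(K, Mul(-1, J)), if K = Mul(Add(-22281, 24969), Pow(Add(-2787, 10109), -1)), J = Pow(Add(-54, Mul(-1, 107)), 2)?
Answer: Rational(-13556491, 523) ≈ -25921.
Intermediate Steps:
J = 25921 (J = Pow(Add(-54, -107), 2) = Pow(-161, 2) = 25921)
K = Rational(192, 523) (K = Mul(2688, Pow(7322, -1)) = Mul(2688, Rational(1, 7322)) = Rational(192, 523) ≈ 0.36711)
Add(K, Mul(-1, J)) = Add(Rational(192, 523), Mul(-1, 25921)) = Add(Rational(192, 523), -25921) = Rational(-13556491, 523)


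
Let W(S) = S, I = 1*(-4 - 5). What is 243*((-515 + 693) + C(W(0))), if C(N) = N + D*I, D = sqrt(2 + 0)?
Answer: 43254 - 2187*sqrt(2) ≈ 40161.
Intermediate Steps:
I = -9 (I = 1*(-9) = -9)
D = sqrt(2) ≈ 1.4142
C(N) = N - 9*sqrt(2) (C(N) = N + sqrt(2)*(-9) = N - 9*sqrt(2))
243*((-515 + 693) + C(W(0))) = 243*((-515 + 693) + (0 - 9*sqrt(2))) = 243*(178 - 9*sqrt(2)) = 43254 - 2187*sqrt(2)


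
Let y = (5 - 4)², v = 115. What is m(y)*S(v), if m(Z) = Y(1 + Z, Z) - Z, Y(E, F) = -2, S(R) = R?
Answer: -345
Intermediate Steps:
y = 1 (y = 1² = 1)
m(Z) = -2 - Z
m(y)*S(v) = (-2 - 1*1)*115 = (-2 - 1)*115 = -3*115 = -345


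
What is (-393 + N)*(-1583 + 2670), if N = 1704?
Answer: 1425057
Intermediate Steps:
(-393 + N)*(-1583 + 2670) = (-393 + 1704)*(-1583 + 2670) = 1311*1087 = 1425057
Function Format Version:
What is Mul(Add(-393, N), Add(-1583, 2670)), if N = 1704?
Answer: 1425057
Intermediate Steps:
Mul(Add(-393, N), Add(-1583, 2670)) = Mul(Add(-393, 1704), Add(-1583, 2670)) = Mul(1311, 1087) = 1425057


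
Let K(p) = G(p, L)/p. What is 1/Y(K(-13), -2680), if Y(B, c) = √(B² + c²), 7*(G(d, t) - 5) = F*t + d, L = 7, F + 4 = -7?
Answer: 91*√2379098297/11895491485 ≈ 0.00037313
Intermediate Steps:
F = -11 (F = -4 - 7 = -11)
G(d, t) = 5 - 11*t/7 + d/7 (G(d, t) = 5 + (-11*t + d)/7 = 5 + (d - 11*t)/7 = 5 + (-11*t/7 + d/7) = 5 - 11*t/7 + d/7)
K(p) = (-6 + p/7)/p (K(p) = (5 - 11/7*7 + p/7)/p = (5 - 11 + p/7)/p = (-6 + p/7)/p)
1/Y(K(-13), -2680) = 1/(√(((⅐)*(-42 - 13)/(-13))² + (-2680)²)) = 1/(√(((⅐)*(-1/13)*(-55))² + 7182400)) = 1/(√((55/91)² + 7182400)) = 1/(√(3025/8281 + 7182400)) = 1/(√(59477457425/8281)) = 1/(5*√2379098297/91) = 91*√2379098297/11895491485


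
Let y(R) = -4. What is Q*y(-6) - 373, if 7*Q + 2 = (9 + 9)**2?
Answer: -557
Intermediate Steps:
Q = 46 (Q = -2/7 + (9 + 9)**2/7 = -2/7 + (1/7)*18**2 = -2/7 + (1/7)*324 = -2/7 + 324/7 = 46)
Q*y(-6) - 373 = 46*(-4) - 373 = -184 - 373 = -557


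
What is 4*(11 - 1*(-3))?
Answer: 56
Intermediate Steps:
4*(11 - 1*(-3)) = 4*(11 + 3) = 4*14 = 56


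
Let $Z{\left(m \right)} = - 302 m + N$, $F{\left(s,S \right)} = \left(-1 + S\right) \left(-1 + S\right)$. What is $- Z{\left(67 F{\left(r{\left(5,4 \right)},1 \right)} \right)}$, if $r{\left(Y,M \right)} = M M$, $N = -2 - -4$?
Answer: $-2$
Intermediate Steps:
$N = 2$ ($N = -2 + 4 = 2$)
$r{\left(Y,M \right)} = M^{2}$
$F{\left(s,S \right)} = \left(-1 + S\right)^{2}$
$Z{\left(m \right)} = 2 - 302 m$ ($Z{\left(m \right)} = - 302 m + 2 = 2 - 302 m$)
$- Z{\left(67 F{\left(r{\left(5,4 \right)},1 \right)} \right)} = - (2 - 302 \cdot 67 \left(-1 + 1\right)^{2}) = - (2 - 302 \cdot 67 \cdot 0^{2}) = - (2 - 302 \cdot 67 \cdot 0) = - (2 - 0) = - (2 + 0) = \left(-1\right) 2 = -2$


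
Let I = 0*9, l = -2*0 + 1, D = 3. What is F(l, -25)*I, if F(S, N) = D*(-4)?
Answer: 0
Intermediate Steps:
l = 1 (l = 0 + 1 = 1)
F(S, N) = -12 (F(S, N) = 3*(-4) = -12)
I = 0
F(l, -25)*I = -12*0 = 0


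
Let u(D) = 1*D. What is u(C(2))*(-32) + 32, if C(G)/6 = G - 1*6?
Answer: 800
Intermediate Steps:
C(G) = -36 + 6*G (C(G) = 6*(G - 1*6) = 6*(G - 6) = 6*(-6 + G) = -36 + 6*G)
u(D) = D
u(C(2))*(-32) + 32 = (-36 + 6*2)*(-32) + 32 = (-36 + 12)*(-32) + 32 = -24*(-32) + 32 = 768 + 32 = 800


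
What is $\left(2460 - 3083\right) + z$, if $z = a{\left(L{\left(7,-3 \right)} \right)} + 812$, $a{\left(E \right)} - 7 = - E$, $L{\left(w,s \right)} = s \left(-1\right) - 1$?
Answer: $194$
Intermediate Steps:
$L{\left(w,s \right)} = -1 - s$ ($L{\left(w,s \right)} = - s - 1 = -1 - s$)
$a{\left(E \right)} = 7 - E$
$z = 817$ ($z = \left(7 - \left(-1 - -3\right)\right) + 812 = \left(7 - \left(-1 + 3\right)\right) + 812 = \left(7 - 2\right) + 812 = 5 + 812 = 817$)
$\left(2460 - 3083\right) + z = \left(2460 - 3083\right) + 817 = -623 + 817 = 194$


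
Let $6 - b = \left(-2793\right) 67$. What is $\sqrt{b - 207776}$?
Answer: $i \sqrt{20639} \approx 143.66 i$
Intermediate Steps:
$b = 187137$ ($b = 6 - \left(-2793\right) 67 = 6 - -187131 = 6 + 187131 = 187137$)
$\sqrt{b - 207776} = \sqrt{187137 - 207776} = \sqrt{-20639} = i \sqrt{20639}$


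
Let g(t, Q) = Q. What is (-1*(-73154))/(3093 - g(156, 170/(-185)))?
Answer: 2706698/114475 ≈ 23.644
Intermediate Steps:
(-1*(-73154))/(3093 - g(156, 170/(-185))) = (-1*(-73154))/(3093 - 170/(-185)) = 73154/(3093 - 170*(-1)/185) = 73154/(3093 - 1*(-34/37)) = 73154/(3093 + 34/37) = 73154/(114475/37) = 73154*(37/114475) = 2706698/114475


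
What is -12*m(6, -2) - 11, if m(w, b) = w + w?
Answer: -155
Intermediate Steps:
m(w, b) = 2*w
-12*m(6, -2) - 11 = -24*6 - 11 = -12*12 - 11 = -144 - 11 = -155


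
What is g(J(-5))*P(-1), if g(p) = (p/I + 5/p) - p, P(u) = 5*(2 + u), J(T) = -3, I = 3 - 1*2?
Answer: -25/3 ≈ -8.3333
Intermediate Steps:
I = 1 (I = 3 - 2 = 1)
P(u) = 10 + 5*u
g(p) = 5/p (g(p) = (p/1 + 5/p) - p = (p*1 + 5/p) - p = (p + 5/p) - p = 5/p)
g(J(-5))*P(-1) = (5/(-3))*(10 + 5*(-1)) = (5*(-1/3))*(10 - 5) = -5/3*5 = -25/3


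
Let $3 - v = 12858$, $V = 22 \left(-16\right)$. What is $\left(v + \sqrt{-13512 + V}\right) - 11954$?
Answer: $-24809 + 2 i \sqrt{3466} \approx -24809.0 + 117.75 i$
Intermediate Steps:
$V = -352$
$v = -12855$ ($v = 3 - 12858 = -12855$)
$\left(v + \sqrt{-13512 + V}\right) - 11954 = \left(-12855 + \sqrt{-13512 - 352}\right) - 11954 = \left(-12855 + \sqrt{-13864}\right) - 11954 = \left(-12855 + 2 i \sqrt{3466}\right) - 11954 = -24809 + 2 i \sqrt{3466}$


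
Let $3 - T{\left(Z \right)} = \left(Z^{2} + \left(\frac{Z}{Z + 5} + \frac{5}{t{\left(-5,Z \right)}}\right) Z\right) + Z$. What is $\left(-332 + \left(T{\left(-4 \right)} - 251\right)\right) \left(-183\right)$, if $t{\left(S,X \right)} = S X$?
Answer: $111081$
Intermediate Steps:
$T{\left(Z \right)} = 3 - Z - Z^{2} - Z \left(- \frac{1}{Z} + \frac{Z}{5 + Z}\right)$ ($T{\left(Z \right)} = 3 - \left(\left(Z^{2} + \left(\frac{Z}{Z + 5} + \frac{5}{\left(-5\right) Z}\right) Z\right) + Z\right) = 3 - \left(\left(Z^{2} + \left(\frac{Z}{5 + Z} + 5 \left(- \frac{1}{5 Z}\right)\right) Z\right) + Z\right) = 3 - \left(\left(Z^{2} + \left(\frac{Z}{5 + Z} - \frac{1}{Z}\right) Z\right) + Z\right) = 3 - \left(\left(Z^{2} + \left(- \frac{1}{Z} + \frac{Z}{5 + Z}\right) Z\right) + Z\right) = 3 - \left(\left(Z^{2} + Z \left(- \frac{1}{Z} + \frac{Z}{5 + Z}\right)\right) + Z\right) = 3 - \left(Z + Z^{2} + Z \left(- \frac{1}{Z} + \frac{Z}{5 + Z}\right)\right) = 3 - Z - Z^{2} - Z \left(- \frac{1}{Z} + \frac{Z}{5 + Z}\right)$)
$\left(-332 + \left(T{\left(-4 \right)} - 251\right)\right) \left(-183\right) = \left(-332 - \left(251 - \frac{20 - -4 - \left(-4\right)^{3} - 7 \left(-4\right)^{2}}{5 - 4}\right)\right) \left(-183\right) = \left(-332 - \left(251 - \frac{20 + 4 - -64 - 112}{1}\right)\right) \left(-183\right) = \left(-332 - \left(251 - \left(20 + 4 + 64 - 112\right)\right)\right) \left(-183\right) = \left(-332 + \left(1 \left(-24\right) - 251\right)\right) \left(-183\right) = \left(-332 - 275\right) \left(-183\right) = \left(-607\right) \left(-183\right) = 111081$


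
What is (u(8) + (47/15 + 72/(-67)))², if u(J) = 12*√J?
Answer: 1167829561/1010025 + 33104*√2/335 ≈ 1296.0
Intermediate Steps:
(u(8) + (47/15 + 72/(-67)))² = (12*√8 + (47/15 + 72/(-67)))² = (12*(2*√2) + (47*(1/15) + 72*(-1/67)))² = (24*√2 + (47/15 - 72/67))² = (24*√2 + 2069/1005)² = (2069/1005 + 24*√2)²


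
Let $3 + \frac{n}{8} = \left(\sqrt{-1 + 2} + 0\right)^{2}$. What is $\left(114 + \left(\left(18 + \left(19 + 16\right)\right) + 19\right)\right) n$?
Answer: $-2976$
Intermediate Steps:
$n = -16$ ($n = -24 + 8 \left(\sqrt{-1 + 2} + 0\right)^{2} = -24 + 8 \left(\sqrt{1} + 0\right)^{2} = -24 + 8 \left(1 + 0\right)^{2} = -24 + 8 \cdot 1^{2} = -24 + 8 \cdot 1 = -24 + 8 = -16$)
$\left(114 + \left(\left(18 + \left(19 + 16\right)\right) + 19\right)\right) n = \left(114 + \left(\left(18 + \left(19 + 16\right)\right) + 19\right)\right) \left(-16\right) = \left(114 + \left(\left(18 + 35\right) + 19\right)\right) \left(-16\right) = \left(114 + \left(53 + 19\right)\right) \left(-16\right) = \left(114 + 72\right) \left(-16\right) = 186 \left(-16\right) = -2976$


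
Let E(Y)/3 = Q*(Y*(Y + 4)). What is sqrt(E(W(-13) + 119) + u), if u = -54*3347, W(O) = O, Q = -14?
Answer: I*sqrt(670458) ≈ 818.82*I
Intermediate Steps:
E(Y) = -42*Y*(4 + Y) (E(Y) = 3*(-14*Y*(Y + 4)) = 3*(-14*Y*(4 + Y)) = -42*Y*(4 + Y))
u = -180738
sqrt(E(W(-13) + 119) + u) = sqrt(-42*(-13 + 119)*(4 + (-13 + 119)) - 180738) = sqrt(-42*106*(4 + 106) - 180738) = sqrt(-42*106*110 - 180738) = sqrt(-489720 - 180738) = sqrt(-670458) = I*sqrt(670458)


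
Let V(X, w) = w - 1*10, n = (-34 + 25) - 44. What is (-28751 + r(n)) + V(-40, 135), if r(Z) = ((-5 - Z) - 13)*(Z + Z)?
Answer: -32336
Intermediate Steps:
n = -53 (n = -9 - 44 = -53)
r(Z) = 2*Z*(-18 - Z) (r(Z) = (-18 - Z)*(2*Z) = 2*Z*(-18 - Z))
V(X, w) = -10 + w (V(X, w) = w - 10 = -10 + w)
(-28751 + r(n)) + V(-40, 135) = (-28751 - 2*(-53)*(18 - 53)) + (-10 + 135) = (-28751 - 2*(-53)*(-35)) + 125 = (-28751 - 3710) + 125 = -32461 + 125 = -32336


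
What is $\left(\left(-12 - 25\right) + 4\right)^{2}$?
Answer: $1089$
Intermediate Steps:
$\left(\left(-12 - 25\right) + 4\right)^{2} = \left(-37 + 4\right)^{2} = \left(-33\right)^{2} = 1089$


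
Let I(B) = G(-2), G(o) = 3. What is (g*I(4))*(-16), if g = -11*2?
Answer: 1056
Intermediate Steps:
I(B) = 3
g = -22
(g*I(4))*(-16) = -22*3*(-16) = -66*(-16) = 1056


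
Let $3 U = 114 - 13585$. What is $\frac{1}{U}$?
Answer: $- \frac{3}{13471} \approx -0.0002227$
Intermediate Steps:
$U = - \frac{13471}{3}$ ($U = \frac{114 - 13585}{3} = \frac{1}{3} \left(-13471\right) = - \frac{13471}{3} \approx -4490.3$)
$\frac{1}{U} = \frac{1}{- \frac{13471}{3}} = - \frac{3}{13471}$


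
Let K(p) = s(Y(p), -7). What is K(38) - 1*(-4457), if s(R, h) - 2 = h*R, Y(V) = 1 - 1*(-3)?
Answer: 4431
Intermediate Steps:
Y(V) = 4 (Y(V) = 1 + 3 = 4)
s(R, h) = 2 + R*h (s(R, h) = 2 + h*R = 2 + R*h)
K(p) = -26 (K(p) = 2 + 4*(-7) = 2 - 28 = -26)
K(38) - 1*(-4457) = -26 - 1*(-4457) = -26 + 4457 = 4431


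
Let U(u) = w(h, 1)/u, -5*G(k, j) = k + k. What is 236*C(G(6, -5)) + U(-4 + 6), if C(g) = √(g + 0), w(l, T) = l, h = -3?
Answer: -3/2 + 472*I*√15/5 ≈ -1.5 + 365.61*I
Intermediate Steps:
G(k, j) = -2*k/5 (G(k, j) = -(k + k)/5 = -2*k/5)
C(g) = √g
U(u) = -3/u
236*C(G(6, -5)) + U(-4 + 6) = 236*√(-⅖*6) - 3/(-4 + 6) = 236*√(-12/5) - 3/2 = 236*(2*I*√15/5) - 3*½ = 472*I*√15/5 - 3/2 = -3/2 + 472*I*√15/5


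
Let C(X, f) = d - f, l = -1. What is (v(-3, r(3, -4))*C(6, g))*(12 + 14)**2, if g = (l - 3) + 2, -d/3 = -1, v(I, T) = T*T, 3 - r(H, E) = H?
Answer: 0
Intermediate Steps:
r(H, E) = 3 - H
v(I, T) = T**2
d = 3 (d = -3*(-1) = 3)
g = -2 (g = (-1 - 3) + 2 = -4 + 2 = -2)
C(X, f) = 3 - f
(v(-3, r(3, -4))*C(6, g))*(12 + 14)**2 = ((3 - 1*3)**2*(3 - 1*(-2)))*(12 + 14)**2 = ((3 - 3)**2*(3 + 2))*26**2 = (0**2*5)*676 = (0*5)*676 = 0*676 = 0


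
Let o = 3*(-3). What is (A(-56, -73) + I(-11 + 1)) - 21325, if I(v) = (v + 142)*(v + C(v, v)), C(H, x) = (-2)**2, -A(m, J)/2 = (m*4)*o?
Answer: -26149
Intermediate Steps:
o = -9
A(m, J) = 72*m (A(m, J) = -2*m*4*(-9) = -2*4*m*(-9) = -(-72)*m = 72*m)
C(H, x) = 4
I(v) = (4 + v)*(142 + v) (I(v) = (v + 142)*(v + 4) = (142 + v)*(4 + v) = (4 + v)*(142 + v))
(A(-56, -73) + I(-11 + 1)) - 21325 = (72*(-56) + (568 + (-11 + 1)**2 + 146*(-11 + 1))) - 21325 = (-4032 + (568 + (-10)**2 + 146*(-10))) - 21325 = (-4032 + (568 + 100 - 1460)) - 21325 = (-4032 - 792) - 21325 = -4824 - 21325 = -26149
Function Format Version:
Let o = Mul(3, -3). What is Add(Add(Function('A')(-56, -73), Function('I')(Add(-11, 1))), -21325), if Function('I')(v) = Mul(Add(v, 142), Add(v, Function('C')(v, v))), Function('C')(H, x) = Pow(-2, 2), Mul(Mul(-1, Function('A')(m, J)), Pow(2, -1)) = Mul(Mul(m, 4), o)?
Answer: -26149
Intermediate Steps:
o = -9
Function('A')(m, J) = Mul(72, m) (Function('A')(m, J) = Mul(-2, Mul(Mul(m, 4), -9)) = Mul(-2, Mul(Mul(4, m), -9)) = Mul(-2, Mul(-36, m)) = Mul(72, m))
Function('C')(H, x) = 4
Function('I')(v) = Mul(Add(4, v), Add(142, v)) (Function('I')(v) = Mul(Add(v, 142), Add(v, 4)) = Mul(Add(142, v), Add(4, v)) = Mul(Add(4, v), Add(142, v)))
Add(Add(Function('A')(-56, -73), Function('I')(Add(-11, 1))), -21325) = Add(Add(Mul(72, -56), Add(568, Pow(Add(-11, 1), 2), Mul(146, Add(-11, 1)))), -21325) = Add(Add(-4032, Add(568, Pow(-10, 2), Mul(146, -10))), -21325) = Add(Add(-4032, Add(568, 100, -1460)), -21325) = Add(Add(-4032, -792), -21325) = Add(-4824, -21325) = -26149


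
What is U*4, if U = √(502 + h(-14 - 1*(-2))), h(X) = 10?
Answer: 64*√2 ≈ 90.510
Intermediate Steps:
U = 16*√2 (U = √(502 + 10) = √512 = 16*√2 ≈ 22.627)
U*4 = (16*√2)*4 = 64*√2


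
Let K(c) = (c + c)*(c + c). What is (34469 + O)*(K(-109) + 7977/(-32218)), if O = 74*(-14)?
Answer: 51189943485415/32218 ≈ 1.5889e+9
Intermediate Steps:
O = -1036
K(c) = 4*c**2 (K(c) = (2*c)*(2*c) = 4*c**2)
(34469 + O)*(K(-109) + 7977/(-32218)) = (34469 - 1036)*(4*(-109)**2 + 7977/(-32218)) = 33433*(4*11881 + 7977*(-1/32218)) = 33433*(47524 - 7977/32218) = 33433*(1531120255/32218) = 51189943485415/32218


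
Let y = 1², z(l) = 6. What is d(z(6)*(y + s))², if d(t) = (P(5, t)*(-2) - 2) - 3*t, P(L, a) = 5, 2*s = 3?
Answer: 3249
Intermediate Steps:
s = 3/2 (s = (½)*3 = 3/2 ≈ 1.5000)
y = 1
d(t) = -12 - 3*t (d(t) = (5*(-2) - 2) - 3*t = (-10 - 2) - 3*t = -12 - 3*t)
d(z(6)*(y + s))² = (-12 - 18*(1 + 3/2))² = (-12 - 18*5/2)² = (-12 - 3*15)² = (-12 - 45)² = (-57)² = 3249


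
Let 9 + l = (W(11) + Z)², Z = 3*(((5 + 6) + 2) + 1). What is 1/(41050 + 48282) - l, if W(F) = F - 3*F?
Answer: -34928811/89332 ≈ -391.00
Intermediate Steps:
W(F) = -2*F
Z = 42 (Z = 3*((11 + 2) + 1) = 3*(13 + 1) = 3*14 = 42)
l = 391 (l = -9 + (-2*11 + 42)² = -9 + (-22 + 42)² = -9 + 20² = -9 + 400 = 391)
1/(41050 + 48282) - l = 1/(41050 + 48282) - 1*391 = 1/89332 - 391 = -34928811/89332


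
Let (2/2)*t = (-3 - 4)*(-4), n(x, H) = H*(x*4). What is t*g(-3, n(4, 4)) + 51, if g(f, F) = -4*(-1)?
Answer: 163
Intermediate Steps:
n(x, H) = 4*H*x (n(x, H) = H*(4*x) = 4*H*x)
g(f, F) = 4
t = 28 (t = (-3 - 4)*(-4) = -7*(-4) = 28)
t*g(-3, n(4, 4)) + 51 = 28*4 + 51 = 112 + 51 = 163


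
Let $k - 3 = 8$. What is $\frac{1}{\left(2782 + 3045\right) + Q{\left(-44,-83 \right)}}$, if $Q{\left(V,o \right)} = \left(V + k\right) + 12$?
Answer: $\frac{1}{5806} \approx 0.00017224$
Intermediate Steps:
$k = 11$ ($k = 3 + 8 = 11$)
$Q{\left(V,o \right)} = 23 + V$ ($Q{\left(V,o \right)} = \left(V + 11\right) + 12 = \left(11 + V\right) + 12 = 23 + V$)
$\frac{1}{\left(2782 + 3045\right) + Q{\left(-44,-83 \right)}} = \frac{1}{\left(2782 + 3045\right) + \left(23 - 44\right)} = \frac{1}{5827 - 21} = \frac{1}{5806}$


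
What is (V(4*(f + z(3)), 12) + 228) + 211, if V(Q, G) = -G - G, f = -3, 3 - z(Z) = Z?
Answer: 415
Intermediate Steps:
z(Z) = 3 - Z
V(Q, G) = -2*G
(V(4*(f + z(3)), 12) + 228) + 211 = (-2*12 + 228) + 211 = (-24 + 228) + 211 = 204 + 211 = 415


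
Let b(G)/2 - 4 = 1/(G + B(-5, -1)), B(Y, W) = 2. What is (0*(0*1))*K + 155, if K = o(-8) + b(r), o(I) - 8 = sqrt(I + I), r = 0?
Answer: 155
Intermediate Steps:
o(I) = 8 + sqrt(2)*sqrt(I) (o(I) = 8 + sqrt(I + I) = 8 + sqrt(2*I) = 8 + sqrt(2)*sqrt(I))
b(G) = 8 + 2/(2 + G) (b(G) = 8 + 2/(G + 2) = 8 + 2/(2 + G))
K = 17 + 4*I (K = (8 + sqrt(2)*sqrt(-8)) + 2*(9 + 4*0)/(2 + 0) = (8 + sqrt(2)*(2*I*sqrt(2))) + 2*(9 + 0)/2 = (8 + 4*I) + 2*(1/2)*9 = (8 + 4*I) + 9 = 17 + 4*I ≈ 17.0 + 4.0*I)
(0*(0*1))*K + 155 = (0*(0*1))*(17 + 4*I) + 155 = (0*0)*(17 + 4*I) + 155 = 0*(17 + 4*I) + 155 = 0 + 155 = 155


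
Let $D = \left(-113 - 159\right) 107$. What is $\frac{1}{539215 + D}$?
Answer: $\frac{1}{510111} \approx 1.9604 \cdot 10^{-6}$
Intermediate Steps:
$D = -29104$ ($D = \left(-272\right) 107 = -29104$)
$\frac{1}{539215 + D} = \frac{1}{539215 - 29104} = \frac{1}{510111}$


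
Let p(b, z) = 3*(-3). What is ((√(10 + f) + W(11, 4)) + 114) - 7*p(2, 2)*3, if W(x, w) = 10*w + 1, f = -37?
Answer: 344 + 3*I*√3 ≈ 344.0 + 5.1962*I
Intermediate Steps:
W(x, w) = 1 + 10*w
p(b, z) = -9
((√(10 + f) + W(11, 4)) + 114) - 7*p(2, 2)*3 = ((√(10 - 37) + (1 + 10*4)) + 114) - 7*(-9)*3 = ((√(-27) + (1 + 40)) + 114) + 63*3 = ((3*I*√3 + 41) + 114) + 189 = ((41 + 3*I*√3) + 114) + 189 = (155 + 3*I*√3) + 189 = 344 + 3*I*√3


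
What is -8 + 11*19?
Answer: 201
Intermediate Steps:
-8 + 11*19 = -8 + 209 = 201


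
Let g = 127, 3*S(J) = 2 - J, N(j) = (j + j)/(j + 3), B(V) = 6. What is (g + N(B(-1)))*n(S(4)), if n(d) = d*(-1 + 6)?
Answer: -3850/9 ≈ -427.78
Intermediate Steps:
N(j) = 2*j/(3 + j) (N(j) = (2*j)/(3 + j) = 2*j/(3 + j))
S(J) = 2/3 - J/3 (S(J) = (2 - J)/3 = 2/3 - J/3)
n(d) = 5*d (n(d) = d*5 = 5*d)
(g + N(B(-1)))*n(S(4)) = (127 + 2*6/(3 + 6))*(5*(2/3 - 1/3*4)) = (127 + 2*6/9)*(5*(2/3 - 4/3)) = (127 + 2*6*(1/9))*(5*(-2/3)) = (127 + 4/3)*(-10/3) = (385/3)*(-10/3) = -3850/9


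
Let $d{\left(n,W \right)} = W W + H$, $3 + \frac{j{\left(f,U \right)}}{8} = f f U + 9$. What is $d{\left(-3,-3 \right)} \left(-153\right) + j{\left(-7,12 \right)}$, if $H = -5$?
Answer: $4140$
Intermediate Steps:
$j{\left(f,U \right)} = 48 + 8 U f^{2}$ ($j{\left(f,U \right)} = -24 + 8 \left(f f U + 9\right) = -24 + 8 \left(f^{2} U + 9\right) = -24 + 8 \left(U f^{2} + 9\right) = -24 + 8 \left(9 + U f^{2}\right) = -24 + \left(72 + 8 U f^{2}\right) = 48 + 8 U f^{2}$)
$d{\left(n,W \right)} = -5 + W^{2}$ ($d{\left(n,W \right)} = W W - 5 = W^{2} - 5 = -5 + W^{2}$)
$d{\left(-3,-3 \right)} \left(-153\right) + j{\left(-7,12 \right)} = \left(-5 + \left(-3\right)^{2}\right) \left(-153\right) + \left(48 + 8 \cdot 12 \left(-7\right)^{2}\right) = \left(-5 + 9\right) \left(-153\right) + \left(48 + 8 \cdot 12 \cdot 49\right) = 4 \left(-153\right) + \left(48 + 4704\right) = -612 + 4752 = 4140$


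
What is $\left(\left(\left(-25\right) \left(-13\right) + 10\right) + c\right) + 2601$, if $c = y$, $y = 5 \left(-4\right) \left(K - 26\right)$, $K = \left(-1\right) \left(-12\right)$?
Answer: $3216$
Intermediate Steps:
$K = 12$
$y = 280$ ($y = 5 \left(-4\right) \left(12 - 26\right) = \left(-20\right) \left(-14\right) = 280$)
$c = 280$
$\left(\left(\left(-25\right) \left(-13\right) + 10\right) + c\right) + 2601 = \left(\left(\left(-25\right) \left(-13\right) + 10\right) + 280\right) + 2601 = \left(\left(325 + 10\right) + 280\right) + 2601 = \left(335 + 280\right) + 2601 = 615 + 2601 = 3216$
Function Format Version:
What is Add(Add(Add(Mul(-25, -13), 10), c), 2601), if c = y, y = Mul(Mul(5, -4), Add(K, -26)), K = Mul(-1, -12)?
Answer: 3216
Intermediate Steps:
K = 12
y = 280 (y = Mul(Mul(5, -4), Add(12, -26)) = Mul(-20, -14) = 280)
c = 280
Add(Add(Add(Mul(-25, -13), 10), c), 2601) = Add(Add(Add(Mul(-25, -13), 10), 280), 2601) = Add(Add(Add(325, 10), 280), 2601) = Add(Add(335, 280), 2601) = Add(615, 2601) = 3216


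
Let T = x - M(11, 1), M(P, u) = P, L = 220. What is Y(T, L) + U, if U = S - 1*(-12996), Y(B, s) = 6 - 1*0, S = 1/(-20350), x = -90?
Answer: 264590699/20350 ≈ 13002.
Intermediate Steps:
S = -1/20350 ≈ -4.9140e-5
T = -101 (T = -90 - 1*11 = -90 - 11 = -101)
Y(B, s) = 6 (Y(B, s) = 6 + 0 = 6)
U = 264468599/20350 (U = -1/20350 - 1*(-12996) = -1/20350 + 12996 = 264468599/20350 ≈ 12996.)
Y(T, L) + U = 6 + 264468599/20350 = 264590699/20350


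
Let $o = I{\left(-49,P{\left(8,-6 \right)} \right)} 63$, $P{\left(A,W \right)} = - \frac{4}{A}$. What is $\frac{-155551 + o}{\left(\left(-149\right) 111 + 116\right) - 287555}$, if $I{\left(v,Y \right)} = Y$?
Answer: $\frac{311165}{607956} \approx 0.51182$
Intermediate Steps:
$o = - \frac{63}{2}$ ($o = - \frac{4}{8} \cdot 63 = \left(-4\right) \frac{1}{8} \cdot 63 = \left(- \frac{1}{2}\right) 63 = - \frac{63}{2} \approx -31.5$)
$\frac{-155551 + o}{\left(\left(-149\right) 111 + 116\right) - 287555} = \frac{-155551 - \frac{63}{2}}{\left(\left(-149\right) 111 + 116\right) - 287555} = - \frac{311165}{2 \left(\left(-16539 + 116\right) - 287555\right)} = - \frac{311165}{2 \left(-16423 - 287555\right)} = - \frac{311165}{2 \left(-303978\right)} = \left(- \frac{311165}{2}\right) \left(- \frac{1}{303978}\right) = \frac{311165}{607956}$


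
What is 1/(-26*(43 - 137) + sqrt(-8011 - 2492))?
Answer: -I/(-2444*I + 3*sqrt(1167)) ≈ 0.00040845 - 1.7127e-5*I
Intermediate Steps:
1/(-26*(43 - 137) + sqrt(-8011 - 2492)) = 1/(-26*(-94) + sqrt(-10503)) = 1/(2444 + 3*I*sqrt(1167))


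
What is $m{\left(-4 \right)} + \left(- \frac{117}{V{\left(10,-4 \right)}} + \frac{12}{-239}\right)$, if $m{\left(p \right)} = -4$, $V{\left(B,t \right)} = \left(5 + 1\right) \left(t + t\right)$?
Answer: $- \frac{6167}{3824} \approx -1.6127$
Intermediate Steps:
$V{\left(B,t \right)} = 12 t$ ($V{\left(B,t \right)} = 6 \cdot 2 t = 12 t$)
$m{\left(-4 \right)} + \left(- \frac{117}{V{\left(10,-4 \right)}} + \frac{12}{-239}\right) = -4 + \left(- \frac{117}{12 \left(-4\right)} + \frac{12}{-239}\right) = -4 - \left(\frac{12}{239} + \frac{117}{-48}\right) = -4 - - \frac{9129}{3824} = -4 + \left(\frac{39}{16} - \frac{12}{239}\right) = -4 + \frac{9129}{3824} = - \frac{6167}{3824}$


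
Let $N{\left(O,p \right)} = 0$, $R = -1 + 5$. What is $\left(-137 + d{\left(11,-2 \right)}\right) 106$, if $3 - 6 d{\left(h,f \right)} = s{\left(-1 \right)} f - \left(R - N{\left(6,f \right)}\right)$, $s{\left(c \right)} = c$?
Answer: $- \frac{43301}{3} \approx -14434.0$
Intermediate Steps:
$R = 4$
$d{\left(h,f \right)} = \frac{7}{6} + \frac{f}{6}$ ($d{\left(h,f \right)} = \frac{1}{2} - \frac{- f + \left(0 - 4\right)}{6} = \frac{1}{2} - \frac{- f - 4}{6} = \frac{1}{2} - \frac{-4 - f}{6} = \frac{1}{2} + \left(\frac{2}{3} + \frac{f}{6}\right) = \frac{7}{6} + \frac{f}{6}$)
$\left(-137 + d{\left(11,-2 \right)}\right) 106 = \left(-137 + \left(\frac{7}{6} + \frac{1}{6} \left(-2\right)\right)\right) 106 = \left(-137 + \left(\frac{7}{6} - \frac{1}{3}\right)\right) 106 = \left(-137 + \frac{5}{6}\right) 106 = \left(- \frac{817}{6}\right) 106 = - \frac{43301}{3}$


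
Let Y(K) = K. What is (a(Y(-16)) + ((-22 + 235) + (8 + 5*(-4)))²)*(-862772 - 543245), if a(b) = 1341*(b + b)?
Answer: 3530508687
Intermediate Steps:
a(b) = 2682*b (a(b) = 1341*(2*b) = 2682*b)
(a(Y(-16)) + ((-22 + 235) + (8 + 5*(-4)))²)*(-862772 - 543245) = (2682*(-16) + ((-22 + 235) + (8 + 5*(-4)))²)*(-862772 - 543245) = (-42912 + (213 + (8 - 20))²)*(-1406017) = (-42912 + (213 - 12)²)*(-1406017) = (-42912 + 201²)*(-1406017) = (-42912 + 40401)*(-1406017) = -2511*(-1406017) = 3530508687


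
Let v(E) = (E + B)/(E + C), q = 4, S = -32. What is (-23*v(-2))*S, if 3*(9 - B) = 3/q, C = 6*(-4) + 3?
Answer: -216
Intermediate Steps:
C = -21 (C = -24 + 3 = -21)
B = 35/4 (B = 9 - 1/4 = 35/4 ≈ 8.7500)
v(E) = (35/4 + E)/(-21 + E) (v(E) = (E + 35/4)/(E - 21) = (35/4 + E)/(-21 + E))
(-23*v(-2))*S = -23*(35/4 - 2)/(-21 - 2)*(-32) = -23*27/((-23)*4)*(-32) = -(-1)*27/4*(-32) = -23*(-27/92)*(-32) = (27/4)*(-32) = -216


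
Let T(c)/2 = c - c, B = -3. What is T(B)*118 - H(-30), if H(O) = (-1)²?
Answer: -1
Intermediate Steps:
T(c) = 0 (T(c) = 2*(c - c) = 2*0 = 0)
H(O) = 1
T(B)*118 - H(-30) = 0*118 - 1*1 = 0 - 1 = -1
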